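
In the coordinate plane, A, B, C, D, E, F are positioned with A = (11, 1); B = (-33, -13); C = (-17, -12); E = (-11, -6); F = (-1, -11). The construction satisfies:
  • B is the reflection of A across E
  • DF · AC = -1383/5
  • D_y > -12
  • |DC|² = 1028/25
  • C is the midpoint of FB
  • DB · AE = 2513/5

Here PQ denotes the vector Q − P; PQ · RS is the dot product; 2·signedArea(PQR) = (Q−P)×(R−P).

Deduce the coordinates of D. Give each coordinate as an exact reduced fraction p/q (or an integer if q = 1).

D = (-53/5, -58/5)

1. D_x = -53/5  [DF · AC = -1383/5 ∩ DB · AE = 2513/5]
2. D_y = -58/5  [DF · AC = -1383/5 ∩ DB · AE = 2513/5]
   → D = (-53/5, -58/5)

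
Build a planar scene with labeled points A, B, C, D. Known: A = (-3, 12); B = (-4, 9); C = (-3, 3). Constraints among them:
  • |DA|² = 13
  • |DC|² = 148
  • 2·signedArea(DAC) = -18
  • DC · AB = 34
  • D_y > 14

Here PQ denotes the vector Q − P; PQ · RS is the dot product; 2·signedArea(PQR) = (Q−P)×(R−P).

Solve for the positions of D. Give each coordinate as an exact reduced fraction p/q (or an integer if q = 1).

D = (-5, 15)

1. D_x = -5  [DC · AB = 34 ∩ 2·signedArea(DAC) = -18]
2. D_y = 15  [DC · AB = 34 ∩ 2·signedArea(DAC) = -18]
   → D = (-5, 15)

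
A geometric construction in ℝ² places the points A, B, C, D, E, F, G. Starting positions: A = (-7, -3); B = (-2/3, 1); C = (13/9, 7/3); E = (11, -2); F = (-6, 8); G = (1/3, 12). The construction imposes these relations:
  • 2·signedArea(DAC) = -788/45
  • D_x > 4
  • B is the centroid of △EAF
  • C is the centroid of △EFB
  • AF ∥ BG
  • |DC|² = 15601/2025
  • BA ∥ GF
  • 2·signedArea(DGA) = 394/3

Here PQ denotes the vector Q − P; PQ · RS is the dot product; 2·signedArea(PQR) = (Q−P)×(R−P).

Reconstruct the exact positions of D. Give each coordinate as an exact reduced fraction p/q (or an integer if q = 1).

D = (21/5, 2)

1. D_x = 21/5  [2·signedArea(DAC) = -788/45 ∩ 2·signedArea(DGA) = 394/3]
2. D_y = 2  [2·signedArea(DAC) = -788/45 ∩ 2·signedArea(DGA) = 394/3]
   → D = (21/5, 2)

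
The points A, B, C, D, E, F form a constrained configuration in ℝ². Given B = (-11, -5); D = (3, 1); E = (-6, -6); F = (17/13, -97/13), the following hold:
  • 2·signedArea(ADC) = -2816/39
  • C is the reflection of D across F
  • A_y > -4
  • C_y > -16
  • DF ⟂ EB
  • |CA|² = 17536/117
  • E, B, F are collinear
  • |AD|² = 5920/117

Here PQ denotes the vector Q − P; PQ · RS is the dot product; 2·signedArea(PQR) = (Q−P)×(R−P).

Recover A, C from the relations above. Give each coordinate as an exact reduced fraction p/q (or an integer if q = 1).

A = (-29/13, -149/39)
C = (-5/13, -207/13)

1. C_x = -5/13  [C is the reflection of D across F]
2. C_y = -207/13  [C is the reflection of D across F]
   → C = (-5/13, -207/13)
3. A_x = -29/13  [line 220/13·x + -44/13·y + 968/39 = 0 ∩ |CA|² = 17536/117]
4. A_y = -149/39  [line 220/13·x + -44/13·y + 968/39 = 0 ∩ |CA|² = 17536/117]
   → A = (-29/13, -149/39)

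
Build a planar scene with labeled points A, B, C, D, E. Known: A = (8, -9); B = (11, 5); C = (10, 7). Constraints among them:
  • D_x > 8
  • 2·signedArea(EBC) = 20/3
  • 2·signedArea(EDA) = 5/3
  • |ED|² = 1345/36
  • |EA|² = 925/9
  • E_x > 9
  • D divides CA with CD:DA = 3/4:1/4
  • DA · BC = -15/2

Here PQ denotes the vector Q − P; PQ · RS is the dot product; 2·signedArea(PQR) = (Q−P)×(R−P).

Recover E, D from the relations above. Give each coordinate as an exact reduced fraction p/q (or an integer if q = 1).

1. D_x = 17/2  [D divides CA with CD:DA = 3/4:1/4]
2. D_y = -5  [D divides CA with CD:DA = 3/4:1/4]
   → D = (17/2, -5)
3. E_x = 29/3  [2·signedArea(EBC) = 20/3 ∩ 2·signedArea(EDA) = 5/3]
4. E_y = 1  [2·signedArea(EBC) = 20/3 ∩ 2·signedArea(EDA) = 5/3]
   → E = (29/3, 1)

D = (17/2, -5)
E = (29/3, 1)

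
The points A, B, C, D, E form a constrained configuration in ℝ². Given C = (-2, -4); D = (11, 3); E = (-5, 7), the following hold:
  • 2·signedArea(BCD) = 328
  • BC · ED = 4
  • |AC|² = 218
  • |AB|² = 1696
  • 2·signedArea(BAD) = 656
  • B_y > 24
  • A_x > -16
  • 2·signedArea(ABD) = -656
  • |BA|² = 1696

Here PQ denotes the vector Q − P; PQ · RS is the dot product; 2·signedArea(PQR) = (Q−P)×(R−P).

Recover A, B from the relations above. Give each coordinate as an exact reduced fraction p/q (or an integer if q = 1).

A = (-15, -11)
B = (5, 25)

1. B_x = 5  [2·signedArea(BCD) = 328 ∩ BC · ED = 4]
2. B_y = 25  [2·signedArea(BCD) = 328 ∩ BC · ED = 4]
   → B = (5, 25)
3. A_x = -15  [line 22·x + 6·y + 396 = 0 ∩ |AC|² = 218]
4. A_y = -11  [line 22·x + 6·y + 396 = 0 ∩ |AC|² = 218]
   → A = (-15, -11)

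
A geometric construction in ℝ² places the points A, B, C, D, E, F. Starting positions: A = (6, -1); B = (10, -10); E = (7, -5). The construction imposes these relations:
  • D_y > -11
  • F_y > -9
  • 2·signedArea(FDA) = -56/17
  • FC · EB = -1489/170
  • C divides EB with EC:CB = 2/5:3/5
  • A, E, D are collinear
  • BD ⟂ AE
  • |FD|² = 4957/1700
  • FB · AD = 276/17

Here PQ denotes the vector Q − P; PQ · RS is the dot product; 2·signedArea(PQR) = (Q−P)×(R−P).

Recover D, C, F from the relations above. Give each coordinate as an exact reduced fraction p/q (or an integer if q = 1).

1. D_x = 142/17  [A, E, D are collinear ∩ BD ⟂ AE]
2. D_y = -177/17  [A, E, D are collinear ∩ BD ⟂ AE]
   → D = (142/17, -177/17)
3. C_x = 41/5  [C divides EB with EC:CB = 2/5:3/5]
4. C_y = -7  [C divides EB with EC:CB = 2/5:3/5]
   → C = (41/5, -7)
5. F_x = 1407/170  [FB · AD = 276/17 ∩ FC · EB = -1489/170]
6. F_y = -148/17  [FB · AD = 276/17 ∩ FC · EB = -1489/170]
   → F = (1407/170, -148/17)

C = (41/5, -7)
D = (142/17, -177/17)
F = (1407/170, -148/17)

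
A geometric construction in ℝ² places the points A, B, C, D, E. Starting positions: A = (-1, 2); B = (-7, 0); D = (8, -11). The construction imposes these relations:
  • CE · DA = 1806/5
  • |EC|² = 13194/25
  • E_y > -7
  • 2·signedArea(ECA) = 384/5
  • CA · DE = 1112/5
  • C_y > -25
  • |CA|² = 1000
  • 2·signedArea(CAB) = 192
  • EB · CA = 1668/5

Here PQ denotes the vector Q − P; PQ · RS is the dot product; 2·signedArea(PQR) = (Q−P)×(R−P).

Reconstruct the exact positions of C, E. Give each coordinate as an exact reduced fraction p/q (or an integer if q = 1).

C = (17, -24)
E = (2, -33/5)

1. C_x = 17  [line 2·x + -6·y + -178 = 0 ∩ |CA|² = 1000]
2. C_y = -24  [line 2·x + -6·y + -178 = 0 ∩ |CA|² = 1000]
   → C = (17, -24)
3. E_x = 2  [CE · DA = 1806/5 ∩ 2·signedArea(ECA) = 384/5]
4. E_y = -33/5  [CE · DA = 1806/5 ∩ 2·signedArea(ECA) = 384/5]
   → E = (2, -33/5)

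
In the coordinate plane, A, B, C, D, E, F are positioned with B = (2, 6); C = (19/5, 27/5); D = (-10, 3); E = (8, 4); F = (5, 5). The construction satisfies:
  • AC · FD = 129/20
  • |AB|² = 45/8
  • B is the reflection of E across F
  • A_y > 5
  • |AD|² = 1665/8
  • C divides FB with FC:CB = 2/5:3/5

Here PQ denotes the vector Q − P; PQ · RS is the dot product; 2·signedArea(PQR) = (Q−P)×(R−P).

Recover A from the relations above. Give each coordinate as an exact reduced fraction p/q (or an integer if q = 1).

1. A_x = 17/4  [line 15·x + 2·y + -297/4 = 0 ∩ |AD|² = 1665/8]
2. A_y = 21/4  [line 15·x + 2·y + -297/4 = 0 ∩ |AD|² = 1665/8]
   → A = (17/4, 21/4)

A = (17/4, 21/4)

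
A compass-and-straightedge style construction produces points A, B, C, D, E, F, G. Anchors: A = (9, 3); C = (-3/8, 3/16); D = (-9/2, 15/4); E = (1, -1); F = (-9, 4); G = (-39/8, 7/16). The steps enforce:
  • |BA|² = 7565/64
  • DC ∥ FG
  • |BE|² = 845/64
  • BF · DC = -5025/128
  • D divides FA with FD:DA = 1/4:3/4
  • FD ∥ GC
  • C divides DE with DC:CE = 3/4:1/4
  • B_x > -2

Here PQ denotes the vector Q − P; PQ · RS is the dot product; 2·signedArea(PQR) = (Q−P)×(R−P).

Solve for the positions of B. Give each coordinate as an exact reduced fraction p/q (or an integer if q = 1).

1. B_x = -7/4  [line -33/8·x + 57/16·y + -1551/128 = 0 ∩ |BE|² = 845/64]
2. B_y = 11/8  [line -33/8·x + 57/16·y + -1551/128 = 0 ∩ |BE|² = 845/64]
   → B = (-7/4, 11/8)

B = (-7/4, 11/8)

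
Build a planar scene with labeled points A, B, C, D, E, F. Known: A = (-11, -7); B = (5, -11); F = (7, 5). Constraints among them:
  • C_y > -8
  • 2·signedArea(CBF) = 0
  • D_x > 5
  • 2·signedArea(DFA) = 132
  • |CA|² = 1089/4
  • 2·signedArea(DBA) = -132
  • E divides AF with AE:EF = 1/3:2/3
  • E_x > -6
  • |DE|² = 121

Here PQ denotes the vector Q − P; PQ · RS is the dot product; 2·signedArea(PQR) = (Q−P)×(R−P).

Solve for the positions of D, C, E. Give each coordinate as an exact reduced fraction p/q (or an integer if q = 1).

C = (11/2, -7)
D = (6, -3)
E = (-5, -3)

1. D_x = 6  [2·signedArea(DFA) = 132 ∩ 2·signedArea(DBA) = -132]
2. D_y = -3  [2·signedArea(DFA) = 132 ∩ 2·signedArea(DBA) = -132]
   → D = (6, -3)
3. C_x = 11/2  [line -16·x + 2·y + 102 = 0 ∩ |CA|² = 1089/4]
4. C_y = -7  [line -16·x + 2·y + 102 = 0 ∩ |CA|² = 1089/4]
   → C = (11/2, -7)
5. E_x = -5  [E divides AF with AE:EF = 1/3:2/3]
6. E_y = -3  [E divides AF with AE:EF = 1/3:2/3]
   → E = (-5, -3)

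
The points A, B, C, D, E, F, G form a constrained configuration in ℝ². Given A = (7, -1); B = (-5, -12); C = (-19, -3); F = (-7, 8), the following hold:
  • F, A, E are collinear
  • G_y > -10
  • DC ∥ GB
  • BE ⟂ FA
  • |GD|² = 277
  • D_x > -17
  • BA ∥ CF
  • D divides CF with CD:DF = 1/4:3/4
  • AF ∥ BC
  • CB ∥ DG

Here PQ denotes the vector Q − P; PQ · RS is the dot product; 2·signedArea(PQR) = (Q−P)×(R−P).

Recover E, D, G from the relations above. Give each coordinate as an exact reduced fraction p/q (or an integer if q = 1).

D = (-16, -1/4)
E = (973/277, 344/277)
G = (-2, -37/4)

1. E_x = 973/277  [F, A, E are collinear ∩ BE ⟂ FA]
2. E_y = 344/277  [F, A, E are collinear ∩ BE ⟂ FA]
   → E = (973/277, 344/277)
3. D_x = -16  [D divides CF with CD:DF = 1/4:3/4]
4. D_y = -1/4  [D divides CF with CD:DF = 1/4:3/4]
   → D = (-16, -1/4)
5. G_x = -2  [DC ∥ GB ∩ CB ∥ DG]
6. G_y = -37/4  [DC ∥ GB ∩ CB ∥ DG]
   → G = (-2, -37/4)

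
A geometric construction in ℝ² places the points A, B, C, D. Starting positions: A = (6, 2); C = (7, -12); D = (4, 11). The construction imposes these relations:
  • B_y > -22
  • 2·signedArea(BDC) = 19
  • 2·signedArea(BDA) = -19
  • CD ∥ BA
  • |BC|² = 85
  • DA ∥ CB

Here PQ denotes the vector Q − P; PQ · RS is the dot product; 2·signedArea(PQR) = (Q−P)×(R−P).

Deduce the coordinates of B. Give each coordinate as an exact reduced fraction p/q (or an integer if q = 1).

1. B_x = 9  [CD ∥ BA ∩ DA ∥ CB]
2. B_y = -21  [CD ∥ BA ∩ DA ∥ CB]
   → B = (9, -21)

B = (9, -21)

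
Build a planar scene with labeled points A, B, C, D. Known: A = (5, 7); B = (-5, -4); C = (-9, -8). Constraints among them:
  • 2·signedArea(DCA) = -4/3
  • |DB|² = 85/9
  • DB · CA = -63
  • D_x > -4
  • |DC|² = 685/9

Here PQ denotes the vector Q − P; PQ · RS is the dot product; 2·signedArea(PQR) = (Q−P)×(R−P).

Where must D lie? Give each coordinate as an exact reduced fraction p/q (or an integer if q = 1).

D = (-3, -5/3)

1. D_x = -3  [DB · CA = -63 ∩ 2·signedArea(DCA) = -4/3]
2. D_y = -5/3  [DB · CA = -63 ∩ 2·signedArea(DCA) = -4/3]
   → D = (-3, -5/3)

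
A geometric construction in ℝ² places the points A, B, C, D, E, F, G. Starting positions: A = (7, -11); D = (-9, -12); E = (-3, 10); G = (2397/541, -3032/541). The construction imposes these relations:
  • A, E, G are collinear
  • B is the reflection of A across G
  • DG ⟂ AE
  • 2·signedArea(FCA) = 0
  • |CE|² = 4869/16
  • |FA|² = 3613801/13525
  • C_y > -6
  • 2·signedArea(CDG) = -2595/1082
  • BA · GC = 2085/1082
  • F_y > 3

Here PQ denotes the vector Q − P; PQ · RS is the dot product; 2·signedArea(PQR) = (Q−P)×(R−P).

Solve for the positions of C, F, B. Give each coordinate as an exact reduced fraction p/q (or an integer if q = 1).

1. C_x = 9/2  [line -3460/541·x + 7266/541·y + 114699/1082 = 0 ∩ |CE|² = 4869/16]
2. C_y = -23/4  [line -3460/541·x + 7266/541·y + 114699/1082 = 0 ∩ |CE|² = 4869/16]
   → C = (9/2, -23/4)
3. F_x = -15/541  [line 21/4·x + 5/2·y + -37/4 = 0 ∩ |FA|² = 3613801/13525]
4. F_y = 10166/2705  [line 21/4·x + 5/2·y + -37/4 = 0 ∩ |FA|² = 3613801/13525]
   → F = (-15/541, 10166/2705)
5. B_x = 1007/541  [B is the reflection of A across G]
6. B_y = -113/541  [B is the reflection of A across G]
   → B = (1007/541, -113/541)

B = (1007/541, -113/541)
C = (9/2, -23/4)
F = (-15/541, 10166/2705)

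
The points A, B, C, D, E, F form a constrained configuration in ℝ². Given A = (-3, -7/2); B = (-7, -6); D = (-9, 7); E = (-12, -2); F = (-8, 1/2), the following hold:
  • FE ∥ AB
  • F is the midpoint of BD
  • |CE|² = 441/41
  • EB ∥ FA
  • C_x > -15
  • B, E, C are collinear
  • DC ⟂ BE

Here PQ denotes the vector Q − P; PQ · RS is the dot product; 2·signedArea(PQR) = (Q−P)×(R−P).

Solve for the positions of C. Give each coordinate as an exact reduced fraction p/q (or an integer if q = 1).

1. C_x = -597/41  [B, E, C are collinear ∩ DC ⟂ BE]
2. C_y = 2/41  [B, E, C are collinear ∩ DC ⟂ BE]
   → C = (-597/41, 2/41)

C = (-597/41, 2/41)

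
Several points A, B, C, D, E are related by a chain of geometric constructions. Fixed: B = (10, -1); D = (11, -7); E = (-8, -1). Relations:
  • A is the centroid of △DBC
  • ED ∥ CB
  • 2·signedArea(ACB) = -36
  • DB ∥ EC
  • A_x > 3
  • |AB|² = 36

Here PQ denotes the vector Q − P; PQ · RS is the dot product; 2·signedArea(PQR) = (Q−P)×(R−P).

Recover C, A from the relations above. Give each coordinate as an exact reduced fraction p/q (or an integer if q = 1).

A = (4, -1)
C = (-9, 5)

1. C_x = -9  [ED ∥ CB ∩ DB ∥ EC]
2. C_y = 5  [ED ∥ CB ∩ DB ∥ EC]
   → C = (-9, 5)
3. A_x = 4  [A is the centroid of △DBC]
4. A_y = -1  [A is the centroid of △DBC]
   → A = (4, -1)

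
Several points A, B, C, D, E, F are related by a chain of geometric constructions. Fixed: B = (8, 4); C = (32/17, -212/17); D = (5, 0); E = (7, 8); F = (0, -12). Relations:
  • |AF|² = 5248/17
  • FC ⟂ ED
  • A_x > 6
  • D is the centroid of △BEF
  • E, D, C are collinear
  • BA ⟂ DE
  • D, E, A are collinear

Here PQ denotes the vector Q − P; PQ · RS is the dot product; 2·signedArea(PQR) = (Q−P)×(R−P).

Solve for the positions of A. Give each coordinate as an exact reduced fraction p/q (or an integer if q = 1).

A = (104/17, 76/17)

1. A_x = 104/17  [D, E, A are collinear ∩ BA ⟂ DE]
2. A_y = 76/17  [D, E, A are collinear ∩ BA ⟂ DE]
   → A = (104/17, 76/17)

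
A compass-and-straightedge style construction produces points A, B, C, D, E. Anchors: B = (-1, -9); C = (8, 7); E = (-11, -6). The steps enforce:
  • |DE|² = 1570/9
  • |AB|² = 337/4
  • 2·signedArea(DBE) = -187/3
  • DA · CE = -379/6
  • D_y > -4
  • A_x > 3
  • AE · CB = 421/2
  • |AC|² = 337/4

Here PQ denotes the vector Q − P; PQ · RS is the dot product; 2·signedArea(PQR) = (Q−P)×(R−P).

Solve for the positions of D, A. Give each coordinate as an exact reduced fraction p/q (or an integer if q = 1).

1. A_x = 7/2  [line 9·x + 16·y + -31/2 = 0 ∩ |AC|² = 337/4]
2. A_y = -1  [line 9·x + 16·y + -31/2 = 0 ∩ |AC|² = 337/4]
   → A = (7/2, -1)
3. D_x = 2  [DA · CE = -379/6 ∩ 2·signedArea(DBE) = -187/3]
4. D_y = -11/3  [DA · CE = -379/6 ∩ 2·signedArea(DBE) = -187/3]
   → D = (2, -11/3)

A = (7/2, -1)
D = (2, -11/3)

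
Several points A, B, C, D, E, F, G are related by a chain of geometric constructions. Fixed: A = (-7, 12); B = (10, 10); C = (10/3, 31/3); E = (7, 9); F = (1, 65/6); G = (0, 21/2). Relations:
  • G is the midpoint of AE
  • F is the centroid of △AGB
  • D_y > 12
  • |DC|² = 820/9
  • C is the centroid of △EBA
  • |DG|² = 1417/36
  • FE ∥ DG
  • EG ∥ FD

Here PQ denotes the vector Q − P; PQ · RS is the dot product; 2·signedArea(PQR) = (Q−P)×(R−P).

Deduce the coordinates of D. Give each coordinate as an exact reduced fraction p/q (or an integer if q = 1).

D = (-6, 37/3)

1. D_x = -6  [FE ∥ DG ∩ EG ∥ FD]
2. D_y = 37/3  [FE ∥ DG ∩ EG ∥ FD]
   → D = (-6, 37/3)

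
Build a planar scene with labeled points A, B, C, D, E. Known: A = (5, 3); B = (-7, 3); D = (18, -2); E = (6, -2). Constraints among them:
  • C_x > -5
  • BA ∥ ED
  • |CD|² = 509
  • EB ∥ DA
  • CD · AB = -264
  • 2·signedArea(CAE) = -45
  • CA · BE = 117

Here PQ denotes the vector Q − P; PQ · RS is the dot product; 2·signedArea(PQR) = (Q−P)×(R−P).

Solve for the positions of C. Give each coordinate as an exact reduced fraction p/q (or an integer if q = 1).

1. C_x = -4  [2·signedArea(CAE) = -45 ∩ CA · BE = 117]
2. C_y = 3  [2·signedArea(CAE) = -45 ∩ CA · BE = 117]
   → C = (-4, 3)

C = (-4, 3)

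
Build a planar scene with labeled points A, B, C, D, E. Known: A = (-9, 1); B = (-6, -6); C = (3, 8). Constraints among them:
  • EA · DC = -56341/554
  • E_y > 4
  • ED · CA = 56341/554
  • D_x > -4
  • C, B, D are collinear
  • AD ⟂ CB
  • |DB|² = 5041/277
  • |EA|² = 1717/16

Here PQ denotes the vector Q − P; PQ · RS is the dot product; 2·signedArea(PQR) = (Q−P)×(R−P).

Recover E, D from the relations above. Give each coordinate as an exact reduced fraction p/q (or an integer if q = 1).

1. D_x = -1023/277  [C, B, D are collinear ∩ AD ⟂ CB]
2. D_y = -668/277  [C, B, D are collinear ∩ AD ⟂ CB]
   → D = (-1023/277, -668/277)
3. E_x = 3/4  [EA · DC = -56341/554 ∩ ED · CA = 56341/554]
4. E_y = 9/2  [EA · DC = -56341/554 ∩ ED · CA = 56341/554]
   → E = (3/4, 9/2)

D = (-1023/277, -668/277)
E = (3/4, 9/2)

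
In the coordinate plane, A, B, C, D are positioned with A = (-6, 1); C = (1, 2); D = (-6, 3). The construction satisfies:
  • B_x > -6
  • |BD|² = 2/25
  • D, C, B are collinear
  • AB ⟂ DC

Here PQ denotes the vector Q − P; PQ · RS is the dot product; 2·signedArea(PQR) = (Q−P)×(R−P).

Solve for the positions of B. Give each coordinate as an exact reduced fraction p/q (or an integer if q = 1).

B = (-143/25, 74/25)

1. B_x = -143/25  [D, C, B are collinear ∩ AB ⟂ DC]
2. B_y = 74/25  [D, C, B are collinear ∩ AB ⟂ DC]
   → B = (-143/25, 74/25)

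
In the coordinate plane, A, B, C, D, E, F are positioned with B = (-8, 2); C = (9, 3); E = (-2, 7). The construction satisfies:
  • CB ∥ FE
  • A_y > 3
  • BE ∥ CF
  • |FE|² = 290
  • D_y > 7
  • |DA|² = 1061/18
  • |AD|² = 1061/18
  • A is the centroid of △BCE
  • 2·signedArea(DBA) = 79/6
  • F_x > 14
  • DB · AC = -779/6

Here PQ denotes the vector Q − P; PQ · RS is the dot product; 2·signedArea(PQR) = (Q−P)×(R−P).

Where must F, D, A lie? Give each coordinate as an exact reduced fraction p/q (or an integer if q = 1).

1. F_x = 15  [CB ∥ FE ∩ BE ∥ CF]
2. F_y = 8  [CB ∥ FE ∩ BE ∥ CF]
   → F = (15, 8)
3. A_x = -1/3  [A is the centroid of △BCE]
4. A_y = 4  [A is the centroid of △BCE]
   → A = (-1/3, 4)
5. D_x = 13/2  [2·signedArea(DBA) = 79/6 ∩ DB · AC = -779/6]
6. D_y = 15/2  [2·signedArea(DBA) = 79/6 ∩ DB · AC = -779/6]
   → D = (13/2, 15/2)

A = (-1/3, 4)
D = (13/2, 15/2)
F = (15, 8)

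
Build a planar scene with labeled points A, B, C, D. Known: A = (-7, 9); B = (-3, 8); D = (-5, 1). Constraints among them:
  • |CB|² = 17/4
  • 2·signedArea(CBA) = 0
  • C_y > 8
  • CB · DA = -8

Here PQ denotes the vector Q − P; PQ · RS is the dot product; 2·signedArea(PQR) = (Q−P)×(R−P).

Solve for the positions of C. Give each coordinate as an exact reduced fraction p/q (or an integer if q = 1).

C = (-5, 17/2)

1. C_x = -5  [2·signedArea(CBA) = 0 ∩ CB · DA = -8]
2. C_y = 17/2  [2·signedArea(CBA) = 0 ∩ CB · DA = -8]
   → C = (-5, 17/2)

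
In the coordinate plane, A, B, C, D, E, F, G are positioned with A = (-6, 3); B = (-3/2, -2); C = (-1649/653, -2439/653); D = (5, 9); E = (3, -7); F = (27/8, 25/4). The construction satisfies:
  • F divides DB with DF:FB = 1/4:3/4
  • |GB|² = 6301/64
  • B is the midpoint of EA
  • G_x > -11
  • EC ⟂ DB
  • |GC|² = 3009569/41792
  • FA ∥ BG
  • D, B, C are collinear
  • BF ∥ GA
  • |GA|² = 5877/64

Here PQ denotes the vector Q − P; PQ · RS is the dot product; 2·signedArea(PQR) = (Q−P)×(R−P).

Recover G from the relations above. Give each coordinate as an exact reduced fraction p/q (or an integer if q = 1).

1. G_x = -87/8  [BF ∥ GA ∩ FA ∥ BG]
2. G_y = -21/4  [BF ∥ GA ∩ FA ∥ BG]
   → G = (-87/8, -21/4)

G = (-87/8, -21/4)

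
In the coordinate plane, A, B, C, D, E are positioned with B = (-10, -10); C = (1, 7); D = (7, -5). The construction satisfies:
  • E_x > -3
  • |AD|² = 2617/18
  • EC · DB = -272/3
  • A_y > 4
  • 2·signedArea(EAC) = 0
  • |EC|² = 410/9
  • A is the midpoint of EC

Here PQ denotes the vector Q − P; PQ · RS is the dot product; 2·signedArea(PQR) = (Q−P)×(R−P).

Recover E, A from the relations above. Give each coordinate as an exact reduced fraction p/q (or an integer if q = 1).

1. E_x = -8/3  [line 17·x + 5·y + 116/3 = 0 ∩ |EC|² = 410/9]
2. E_y = 4/3  [line 17·x + 5·y + 116/3 = 0 ∩ |EC|² = 410/9]
   → E = (-8/3, 4/3)
3. A_x = -5/6  [2·signedArea(EAC) = 0 ∩ A is the midpoint of EC]
4. A_y = 25/6  [2·signedArea(EAC) = 0 ∩ A is the midpoint of EC]
   → A = (-5/6, 25/6)

A = (-5/6, 25/6)
E = (-8/3, 4/3)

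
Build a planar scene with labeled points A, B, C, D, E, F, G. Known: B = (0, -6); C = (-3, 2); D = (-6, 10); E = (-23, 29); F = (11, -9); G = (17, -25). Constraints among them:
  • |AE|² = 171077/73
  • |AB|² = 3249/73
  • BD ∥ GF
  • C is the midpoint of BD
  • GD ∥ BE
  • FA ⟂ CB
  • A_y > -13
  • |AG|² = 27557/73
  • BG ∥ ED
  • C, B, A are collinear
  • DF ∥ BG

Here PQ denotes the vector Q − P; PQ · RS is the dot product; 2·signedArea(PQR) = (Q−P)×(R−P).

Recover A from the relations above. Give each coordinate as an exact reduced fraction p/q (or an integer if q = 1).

1. A_x = 171/73  [C, B, A are collinear ∩ FA ⟂ CB]
2. A_y = -894/73  [C, B, A are collinear ∩ FA ⟂ CB]
   → A = (171/73, -894/73)

A = (171/73, -894/73)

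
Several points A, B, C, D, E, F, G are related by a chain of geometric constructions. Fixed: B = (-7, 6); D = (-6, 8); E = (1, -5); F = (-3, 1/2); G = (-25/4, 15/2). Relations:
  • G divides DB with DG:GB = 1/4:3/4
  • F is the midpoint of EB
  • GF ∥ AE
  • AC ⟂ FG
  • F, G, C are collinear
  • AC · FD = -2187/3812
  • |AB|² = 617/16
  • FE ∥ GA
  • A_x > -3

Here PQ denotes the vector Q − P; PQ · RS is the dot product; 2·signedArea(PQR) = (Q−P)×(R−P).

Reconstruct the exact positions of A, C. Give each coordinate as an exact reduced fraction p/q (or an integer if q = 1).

A = (-9/4, 2)
C = (-13113/3812, 2759/1906)

1. A_x = -9/4  [GF ∥ AE ∩ FE ∥ GA]
2. A_y = 2  [GF ∥ AE ∩ FE ∥ GA]
   → A = (-9/4, 2)
3. C_x = -13113/3812  [F, G, C are collinear ∩ AC ⟂ FG]
4. C_y = 2759/1906  [F, G, C are collinear ∩ AC ⟂ FG]
   → C = (-13113/3812, 2759/1906)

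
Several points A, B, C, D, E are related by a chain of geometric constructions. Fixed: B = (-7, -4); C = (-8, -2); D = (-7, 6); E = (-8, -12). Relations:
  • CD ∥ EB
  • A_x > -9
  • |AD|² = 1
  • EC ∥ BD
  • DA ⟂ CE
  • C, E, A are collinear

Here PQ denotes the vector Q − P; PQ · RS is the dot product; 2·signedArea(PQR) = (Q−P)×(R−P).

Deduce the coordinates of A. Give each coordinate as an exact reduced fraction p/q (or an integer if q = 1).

A = (-8, 6)

1. A_x = -8  [C, E, A are collinear ∩ DA ⟂ CE]
2. A_y = 6  [C, E, A are collinear ∩ DA ⟂ CE]
   → A = (-8, 6)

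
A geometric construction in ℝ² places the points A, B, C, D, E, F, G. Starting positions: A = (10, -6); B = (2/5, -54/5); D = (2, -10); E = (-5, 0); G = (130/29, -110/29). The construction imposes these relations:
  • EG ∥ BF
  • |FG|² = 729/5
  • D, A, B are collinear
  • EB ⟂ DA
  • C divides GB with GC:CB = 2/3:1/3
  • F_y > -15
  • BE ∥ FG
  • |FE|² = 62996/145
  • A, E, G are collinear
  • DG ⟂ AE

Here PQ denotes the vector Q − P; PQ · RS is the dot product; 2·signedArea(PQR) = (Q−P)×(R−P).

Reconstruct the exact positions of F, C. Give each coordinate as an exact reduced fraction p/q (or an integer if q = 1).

1. F_x = 1433/145  [BE ∥ FG ∩ EG ∥ BF]
2. F_y = -2116/145  [BE ∥ FG ∩ EG ∥ BF]
   → F = (1433/145, -2116/145)
3. C_x = 766/435  [C divides GB with GC:CB = 2/3:1/3]
4. C_y = -3682/435  [C divides GB with GC:CB = 2/3:1/3]
   → C = (766/435, -3682/435)

C = (766/435, -3682/435)
F = (1433/145, -2116/145)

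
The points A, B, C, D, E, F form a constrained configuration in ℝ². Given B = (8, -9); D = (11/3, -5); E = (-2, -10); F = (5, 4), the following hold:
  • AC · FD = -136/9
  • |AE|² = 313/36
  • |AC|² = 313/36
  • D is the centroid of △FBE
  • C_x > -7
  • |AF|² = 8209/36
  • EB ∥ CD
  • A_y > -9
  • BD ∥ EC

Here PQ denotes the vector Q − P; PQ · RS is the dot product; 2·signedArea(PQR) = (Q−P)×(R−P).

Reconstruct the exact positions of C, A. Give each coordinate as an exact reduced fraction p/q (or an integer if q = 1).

1. C_x = -19/3  [EB ∥ CD ∩ BD ∥ EC]
2. C_y = -6  [EB ∥ CD ∩ BD ∥ EC]
   → C = (-19/3, -6)
3. A_x = -25/6  [line 4/3·x + 9·y + 698/9 = 0 ∩ |AF|² = 8209/36]
4. A_y = -8  [line 4/3·x + 9·y + 698/9 = 0 ∩ |AF|² = 8209/36]
   → A = (-25/6, -8)

A = (-25/6, -8)
C = (-19/3, -6)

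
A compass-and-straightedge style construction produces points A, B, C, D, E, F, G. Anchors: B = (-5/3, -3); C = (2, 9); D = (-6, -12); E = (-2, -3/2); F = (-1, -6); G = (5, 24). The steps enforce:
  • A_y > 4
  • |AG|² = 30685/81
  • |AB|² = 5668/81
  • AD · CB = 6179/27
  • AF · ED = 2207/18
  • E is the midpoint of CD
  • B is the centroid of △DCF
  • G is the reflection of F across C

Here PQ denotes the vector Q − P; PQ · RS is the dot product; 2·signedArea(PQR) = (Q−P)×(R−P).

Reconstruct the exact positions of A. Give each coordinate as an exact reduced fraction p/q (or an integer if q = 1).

1. A_x = 7/9  [AF · ED = 2207/18 ∩ AD · CB = 6179/27]
2. A_y = 5  [AF · ED = 2207/18 ∩ AD · CB = 6179/27]
   → A = (7/9, 5)

A = (7/9, 5)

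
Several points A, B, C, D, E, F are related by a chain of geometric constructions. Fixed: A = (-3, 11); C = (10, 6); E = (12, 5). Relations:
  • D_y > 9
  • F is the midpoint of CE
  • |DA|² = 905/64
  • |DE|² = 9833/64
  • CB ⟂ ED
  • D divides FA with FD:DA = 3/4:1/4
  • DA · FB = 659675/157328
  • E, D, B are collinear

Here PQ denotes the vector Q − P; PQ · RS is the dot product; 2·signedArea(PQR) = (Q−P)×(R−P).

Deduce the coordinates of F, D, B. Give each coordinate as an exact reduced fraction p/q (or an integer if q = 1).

B = (97664/9833, 57342/9833)
D = (1/2, 77/8)
F = (11, 11/2)

1. F_x = 11  [F is the midpoint of CE]
2. F_y = 11/2  [F is the midpoint of CE]
   → F = (11, 11/2)
3. D_x = 1/2  [D divides FA with FD:DA = 3/4:1/4]
4. D_y = 77/8  [D divides FA with FD:DA = 3/4:1/4]
   → D = (1/2, 77/8)
5. B_x = 97664/9833  [E, D, B are collinear ∩ CB ⟂ ED]
6. B_y = 57342/9833  [E, D, B are collinear ∩ CB ⟂ ED]
   → B = (97664/9833, 57342/9833)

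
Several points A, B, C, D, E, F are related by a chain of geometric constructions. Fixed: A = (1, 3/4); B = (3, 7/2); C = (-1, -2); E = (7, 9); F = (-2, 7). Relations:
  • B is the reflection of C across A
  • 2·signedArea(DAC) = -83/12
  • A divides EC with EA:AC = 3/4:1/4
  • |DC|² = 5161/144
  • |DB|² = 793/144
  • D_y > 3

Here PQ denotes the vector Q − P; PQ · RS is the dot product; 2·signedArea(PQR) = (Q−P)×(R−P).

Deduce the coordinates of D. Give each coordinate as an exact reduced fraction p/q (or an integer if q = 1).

1. D_x = 2/3  [line 11/4·x + -2·y + 17/3 = 0 ∩ |DC|² = 5161/144]
2. D_y = 15/4  [line 11/4·x + -2·y + 17/3 = 0 ∩ |DC|² = 5161/144]
   → D = (2/3, 15/4)

D = (2/3, 15/4)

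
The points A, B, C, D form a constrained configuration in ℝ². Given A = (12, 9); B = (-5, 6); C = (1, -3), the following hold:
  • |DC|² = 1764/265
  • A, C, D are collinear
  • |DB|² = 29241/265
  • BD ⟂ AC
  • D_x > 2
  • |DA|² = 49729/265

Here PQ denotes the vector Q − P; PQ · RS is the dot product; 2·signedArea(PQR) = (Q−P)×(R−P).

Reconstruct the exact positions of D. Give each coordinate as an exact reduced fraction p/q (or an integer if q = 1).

D = (727/265, -291/265)

1. D_x = 727/265  [A, C, D are collinear ∩ BD ⟂ AC]
2. D_y = -291/265  [A, C, D are collinear ∩ BD ⟂ AC]
   → D = (727/265, -291/265)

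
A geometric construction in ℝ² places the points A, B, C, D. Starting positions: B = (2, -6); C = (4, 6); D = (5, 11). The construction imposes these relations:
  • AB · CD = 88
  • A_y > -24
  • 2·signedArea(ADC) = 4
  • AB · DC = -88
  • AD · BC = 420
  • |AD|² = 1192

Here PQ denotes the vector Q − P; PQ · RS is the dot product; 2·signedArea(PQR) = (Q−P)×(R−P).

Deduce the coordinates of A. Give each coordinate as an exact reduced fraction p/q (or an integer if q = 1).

A = (-1, -23)

1. A_x = -1  [AB · CD = 88 ∩ 2·signedArea(ADC) = 4]
2. A_y = -23  [AB · CD = 88 ∩ 2·signedArea(ADC) = 4]
   → A = (-1, -23)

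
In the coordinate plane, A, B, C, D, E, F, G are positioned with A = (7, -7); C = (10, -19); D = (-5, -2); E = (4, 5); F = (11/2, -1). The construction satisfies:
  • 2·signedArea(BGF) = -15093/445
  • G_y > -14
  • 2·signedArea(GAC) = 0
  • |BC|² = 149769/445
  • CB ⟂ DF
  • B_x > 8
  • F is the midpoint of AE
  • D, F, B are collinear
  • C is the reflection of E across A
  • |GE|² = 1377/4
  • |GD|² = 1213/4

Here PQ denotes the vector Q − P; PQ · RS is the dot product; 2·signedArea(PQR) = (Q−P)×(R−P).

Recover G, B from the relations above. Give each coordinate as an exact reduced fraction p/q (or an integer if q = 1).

B = (3676/445, -328/445)
G = (17/2, -13)

1. B_x = 3676/445  [D, F, B are collinear ∩ CB ⟂ DF]
2. B_y = -328/445  [D, F, B are collinear ∩ CB ⟂ DF]
   → B = (3676/445, -328/445)
3. G_x = 17/2  [2·signedArea(GAC) = 0 ∩ 2·signedArea(BGF) = -15093/445]
4. G_y = -13  [2·signedArea(GAC) = 0 ∩ 2·signedArea(BGF) = -15093/445]
   → G = (17/2, -13)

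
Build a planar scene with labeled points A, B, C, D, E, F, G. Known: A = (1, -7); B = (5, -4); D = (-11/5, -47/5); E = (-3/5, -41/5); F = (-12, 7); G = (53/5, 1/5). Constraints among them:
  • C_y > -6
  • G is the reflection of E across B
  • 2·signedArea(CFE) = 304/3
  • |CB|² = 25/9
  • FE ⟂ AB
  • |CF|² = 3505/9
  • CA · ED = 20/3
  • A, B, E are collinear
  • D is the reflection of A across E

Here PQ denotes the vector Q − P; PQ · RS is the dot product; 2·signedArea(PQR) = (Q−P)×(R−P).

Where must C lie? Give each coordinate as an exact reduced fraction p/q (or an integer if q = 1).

1. C_x = 11/3  [line 76/5·x + 57/5·y + 19/15 = 0 ∩ |CB|² = 25/9]
2. C_y = -5  [line 76/5·x + 57/5·y + 19/15 = 0 ∩ |CB|² = 25/9]
   → C = (11/3, -5)

C = (11/3, -5)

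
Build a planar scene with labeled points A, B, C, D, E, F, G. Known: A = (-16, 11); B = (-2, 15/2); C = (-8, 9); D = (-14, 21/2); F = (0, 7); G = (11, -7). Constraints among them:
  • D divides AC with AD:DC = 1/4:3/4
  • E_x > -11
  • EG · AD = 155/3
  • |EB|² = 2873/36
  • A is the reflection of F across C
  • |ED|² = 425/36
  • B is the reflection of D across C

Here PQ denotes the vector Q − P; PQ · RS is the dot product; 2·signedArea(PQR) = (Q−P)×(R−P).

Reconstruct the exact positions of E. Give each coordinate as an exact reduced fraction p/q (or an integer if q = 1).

1. E_x = -32/3  [line -2·x + 1/2·y + -157/6 = 0 ∩ |ED|² = 425/36]
2. E_y = 29/3  [line -2·x + 1/2·y + -157/6 = 0 ∩ |ED|² = 425/36]
   → E = (-32/3, 29/3)

E = (-32/3, 29/3)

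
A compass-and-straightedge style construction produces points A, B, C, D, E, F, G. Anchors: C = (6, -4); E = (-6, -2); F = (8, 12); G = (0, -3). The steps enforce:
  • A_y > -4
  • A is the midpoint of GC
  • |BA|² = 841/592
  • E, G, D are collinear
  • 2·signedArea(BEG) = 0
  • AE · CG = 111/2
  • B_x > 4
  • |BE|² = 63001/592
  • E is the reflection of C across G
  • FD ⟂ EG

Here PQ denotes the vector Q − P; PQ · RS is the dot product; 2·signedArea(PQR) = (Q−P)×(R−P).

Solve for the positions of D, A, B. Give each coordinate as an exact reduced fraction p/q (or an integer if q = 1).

A = (3, -7/2)
B = (309/74, -547/148)
D = (198/37, -144/37)

1. D_x = 198/37  [E, G, D are collinear ∩ FD ⟂ EG]
2. D_y = -144/37  [E, G, D are collinear ∩ FD ⟂ EG]
   → D = (198/37, -144/37)
3. A_x = 3  [A is the midpoint of GC]
4. A_y = -7/2  [A is the midpoint of GC]
   → A = (3, -7/2)
5. B_x = 309/74  [line 1·x + 6·y + 18 = 0 ∩ |BA|² = 841/592]
6. B_y = -547/148  [line 1·x + 6·y + 18 = 0 ∩ |BA|² = 841/592]
   → B = (309/74, -547/148)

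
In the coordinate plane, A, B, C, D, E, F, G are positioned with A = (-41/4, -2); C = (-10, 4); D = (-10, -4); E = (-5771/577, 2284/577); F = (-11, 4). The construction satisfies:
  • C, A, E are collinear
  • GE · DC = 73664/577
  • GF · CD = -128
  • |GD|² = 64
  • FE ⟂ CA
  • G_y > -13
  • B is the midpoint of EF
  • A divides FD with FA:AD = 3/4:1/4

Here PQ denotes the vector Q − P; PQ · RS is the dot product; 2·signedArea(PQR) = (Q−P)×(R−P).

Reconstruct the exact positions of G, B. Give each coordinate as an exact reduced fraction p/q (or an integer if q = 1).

B = (-6059/577, 2296/577)
G = (-10, -12)

1. G_y = -12  [GF · CD = -128]
2. G_x = -10  [|GD|² = 64]
   → G = (-10, -12)
3. B_x = -6059/577  [B is the midpoint of EF]
4. B_y = 2296/577  [B is the midpoint of EF]
   → B = (-6059/577, 2296/577)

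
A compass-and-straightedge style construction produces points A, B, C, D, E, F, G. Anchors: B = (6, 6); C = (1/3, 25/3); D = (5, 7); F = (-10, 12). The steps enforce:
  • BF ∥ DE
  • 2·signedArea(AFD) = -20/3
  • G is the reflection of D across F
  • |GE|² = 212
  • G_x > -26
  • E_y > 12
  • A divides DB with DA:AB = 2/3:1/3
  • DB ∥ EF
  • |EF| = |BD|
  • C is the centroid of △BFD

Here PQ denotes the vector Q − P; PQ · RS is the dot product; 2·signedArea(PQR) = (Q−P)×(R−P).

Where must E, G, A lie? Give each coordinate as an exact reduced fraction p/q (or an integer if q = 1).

A = (17/3, 19/3)
E = (-11, 13)
G = (-25, 17)

1. E_x = -11  [DB ∥ EF ∩ BF ∥ DE]
2. E_y = 13  [DB ∥ EF ∩ BF ∥ DE]
   → E = (-11, 13)
3. G_x = -25  [G is the reflection of D across F]
4. G_y = 17  [G is the reflection of D across F]
   → G = (-25, 17)
5. A_x = 17/3  [A divides DB with DA:AB = 2/3:1/3]
6. A_y = 19/3  [A divides DB with DA:AB = 2/3:1/3]
   → A = (17/3, 19/3)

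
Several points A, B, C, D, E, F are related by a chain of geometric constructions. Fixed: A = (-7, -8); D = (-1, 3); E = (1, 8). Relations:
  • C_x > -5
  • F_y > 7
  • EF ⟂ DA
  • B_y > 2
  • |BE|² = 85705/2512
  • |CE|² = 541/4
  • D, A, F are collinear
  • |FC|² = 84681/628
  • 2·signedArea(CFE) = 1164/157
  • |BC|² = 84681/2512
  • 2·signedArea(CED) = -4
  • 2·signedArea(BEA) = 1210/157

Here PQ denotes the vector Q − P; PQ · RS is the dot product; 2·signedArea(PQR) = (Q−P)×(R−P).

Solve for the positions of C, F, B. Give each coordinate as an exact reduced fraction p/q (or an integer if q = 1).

1. F_x = 245/157  [D, A, F are collinear ∩ EF ⟂ DA]
2. F_y = 1208/157  [D, A, F are collinear ∩ EF ⟂ DA]
   → F = (245/157, 1208/157)
3. C_x = -4  [2·signedArea(CFE) = 1164/157 ∩ 2·signedArea(CED) = -4]
4. C_y = -5/2  [2·signedArea(CFE) = 1164/157 ∩ 2·signedArea(CED) = -4]
   → C = (-4, -5/2)
5. B_x = -383/314  [line 16·x + -8·y + 6326/157 = 0 ∩ |BC|² = 84681/2512]
6. B_y = 1631/628  [line 16·x + -8·y + 6326/157 = 0 ∩ |BC|² = 84681/2512]
   → B = (-383/314, 1631/628)

B = (-383/314, 1631/628)
C = (-4, -5/2)
F = (245/157, 1208/157)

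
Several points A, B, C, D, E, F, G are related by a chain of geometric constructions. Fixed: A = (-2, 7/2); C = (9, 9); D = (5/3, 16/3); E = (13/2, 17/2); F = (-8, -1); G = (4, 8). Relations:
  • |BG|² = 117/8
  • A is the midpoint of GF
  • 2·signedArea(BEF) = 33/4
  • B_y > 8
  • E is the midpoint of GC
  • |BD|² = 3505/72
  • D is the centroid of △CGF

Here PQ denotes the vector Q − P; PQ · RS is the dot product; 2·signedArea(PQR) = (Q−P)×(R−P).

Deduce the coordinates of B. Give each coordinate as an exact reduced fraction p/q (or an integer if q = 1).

1. B_x = 31/4  [line 19/2·x + -29/2·y + 213/4 = 0 ∩ |BD|² = 3505/72]
2. B_y = 35/4  [line 19/2·x + -29/2·y + 213/4 = 0 ∩ |BD|² = 3505/72]
   → B = (31/4, 35/4)

B = (31/4, 35/4)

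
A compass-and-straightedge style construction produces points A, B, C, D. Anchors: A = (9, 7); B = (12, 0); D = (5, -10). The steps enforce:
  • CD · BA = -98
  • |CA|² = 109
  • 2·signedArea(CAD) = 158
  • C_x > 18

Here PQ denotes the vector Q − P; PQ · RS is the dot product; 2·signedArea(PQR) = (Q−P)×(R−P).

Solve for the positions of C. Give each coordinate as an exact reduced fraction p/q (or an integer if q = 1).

1. C_x = 19  [2·signedArea(CAD) = 158 ∩ CD · BA = -98]
2. C_y = 10  [2·signedArea(CAD) = 158 ∩ CD · BA = -98]
   → C = (19, 10)

C = (19, 10)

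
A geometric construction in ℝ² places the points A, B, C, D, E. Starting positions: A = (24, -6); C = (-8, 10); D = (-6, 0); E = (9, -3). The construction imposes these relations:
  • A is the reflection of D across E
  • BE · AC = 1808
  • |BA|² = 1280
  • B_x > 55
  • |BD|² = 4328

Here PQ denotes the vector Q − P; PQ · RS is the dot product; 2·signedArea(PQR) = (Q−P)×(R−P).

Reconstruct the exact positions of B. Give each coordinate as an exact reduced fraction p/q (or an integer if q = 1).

1. B_x = 56  [line 32·x + -16·y + -2144 = 0 ∩ |BA|² = 1280]
2. B_y = -22  [line 32·x + -16·y + -2144 = 0 ∩ |BA|² = 1280]
   → B = (56, -22)

B = (56, -22)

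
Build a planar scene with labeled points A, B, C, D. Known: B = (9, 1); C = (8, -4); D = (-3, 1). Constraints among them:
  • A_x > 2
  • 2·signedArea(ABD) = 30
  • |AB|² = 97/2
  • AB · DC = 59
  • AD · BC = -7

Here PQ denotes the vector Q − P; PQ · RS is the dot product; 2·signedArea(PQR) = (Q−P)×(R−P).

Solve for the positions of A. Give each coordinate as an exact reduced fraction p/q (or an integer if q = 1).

1. A_x = 5/2  [AB · DC = 59 ∩ AD · BC = -7]
2. A_y = -3/2  [AB · DC = 59 ∩ AD · BC = -7]
   → A = (5/2, -3/2)

A = (5/2, -3/2)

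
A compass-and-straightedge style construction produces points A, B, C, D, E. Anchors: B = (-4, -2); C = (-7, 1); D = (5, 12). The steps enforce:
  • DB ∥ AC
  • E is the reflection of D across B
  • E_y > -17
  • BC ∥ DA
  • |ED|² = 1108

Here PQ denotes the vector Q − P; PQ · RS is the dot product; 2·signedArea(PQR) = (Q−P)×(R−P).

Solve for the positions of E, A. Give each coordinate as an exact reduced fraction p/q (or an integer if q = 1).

1. E_x = -13  [E is the reflection of D across B]
2. E_y = -16  [E is the reflection of D across B]
   → E = (-13, -16)
3. A_x = 2  [DB ∥ AC ∩ BC ∥ DA]
4. A_y = 15  [DB ∥ AC ∩ BC ∥ DA]
   → A = (2, 15)

A = (2, 15)
E = (-13, -16)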